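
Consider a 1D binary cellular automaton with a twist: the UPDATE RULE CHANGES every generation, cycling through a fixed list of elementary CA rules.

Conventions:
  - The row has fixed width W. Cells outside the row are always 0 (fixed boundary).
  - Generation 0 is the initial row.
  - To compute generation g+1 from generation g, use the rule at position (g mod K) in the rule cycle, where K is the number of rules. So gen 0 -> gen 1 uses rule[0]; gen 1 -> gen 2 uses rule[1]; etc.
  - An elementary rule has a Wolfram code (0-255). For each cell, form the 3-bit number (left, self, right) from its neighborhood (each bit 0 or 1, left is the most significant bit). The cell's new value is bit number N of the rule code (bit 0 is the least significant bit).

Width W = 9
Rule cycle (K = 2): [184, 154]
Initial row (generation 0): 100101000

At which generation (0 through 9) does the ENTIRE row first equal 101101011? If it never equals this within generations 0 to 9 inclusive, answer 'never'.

Answer: never

Derivation:
Gen 0: 100101000
Gen 1 (rule 184): 010010100
Gen 2 (rule 154): 101100010
Gen 3 (rule 184): 011010001
Gen 4 (rule 154): 110001010
Gen 5 (rule 184): 101000101
Gen 6 (rule 154): 000101000
Gen 7 (rule 184): 000010100
Gen 8 (rule 154): 000100010
Gen 9 (rule 184): 000010001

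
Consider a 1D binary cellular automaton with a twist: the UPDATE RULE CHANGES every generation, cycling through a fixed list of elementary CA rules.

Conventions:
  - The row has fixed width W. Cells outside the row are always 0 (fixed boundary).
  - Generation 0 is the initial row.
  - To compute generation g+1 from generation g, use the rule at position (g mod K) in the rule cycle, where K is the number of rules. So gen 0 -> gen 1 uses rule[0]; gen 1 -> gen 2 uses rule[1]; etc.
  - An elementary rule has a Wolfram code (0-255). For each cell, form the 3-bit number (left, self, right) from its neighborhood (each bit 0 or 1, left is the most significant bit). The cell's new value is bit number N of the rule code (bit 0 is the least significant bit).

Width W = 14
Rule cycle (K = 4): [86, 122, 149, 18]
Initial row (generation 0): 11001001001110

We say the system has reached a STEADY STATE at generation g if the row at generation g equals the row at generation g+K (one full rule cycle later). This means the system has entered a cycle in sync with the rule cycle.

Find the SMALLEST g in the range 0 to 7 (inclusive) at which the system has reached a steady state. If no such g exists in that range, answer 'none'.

Answer: none

Derivation:
Gen 0: 11001001001110
Gen 1 (rule 86): 01111111110011
Gen 2 (rule 122): 11000000011111
Gen 3 (rule 149): 00111111001110
Gen 4 (rule 18): 01000000110001
Gen 5 (rule 86): 11100001011011
Gen 6 (rule 122): 10110010111111
Gen 7 (rule 149): 10001010011110
Gen 8 (rule 18): 01010001100001
Gen 9 (rule 86): 11011010110011
Gen 10 (rule 122): 11111101111111
Gen 11 (rule 149): 01111000111110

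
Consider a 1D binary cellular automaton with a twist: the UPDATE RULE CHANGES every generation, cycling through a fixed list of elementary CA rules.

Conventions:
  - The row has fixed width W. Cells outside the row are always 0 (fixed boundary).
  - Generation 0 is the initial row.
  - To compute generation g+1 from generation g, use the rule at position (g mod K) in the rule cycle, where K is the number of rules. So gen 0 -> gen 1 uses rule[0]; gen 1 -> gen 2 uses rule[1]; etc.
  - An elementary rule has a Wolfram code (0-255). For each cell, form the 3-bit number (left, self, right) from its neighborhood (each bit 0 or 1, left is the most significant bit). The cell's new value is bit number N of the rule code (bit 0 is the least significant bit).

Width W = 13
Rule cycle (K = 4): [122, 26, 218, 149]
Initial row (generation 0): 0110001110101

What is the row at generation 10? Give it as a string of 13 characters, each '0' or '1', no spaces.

Gen 0: 0110001110101
Gen 1 (rule 122): 1111011011010
Gen 2 (rule 26): 1000010010001
Gen 3 (rule 218): 0100101101010
Gen 4 (rule 149): 0110100001011
Gen 5 (rule 122): 1111010010111
Gen 6 (rule 26): 1000001100100
Gen 7 (rule 218): 0100011111010
Gen 8 (rule 149): 0111001110011
Gen 9 (rule 122): 1101111011111
Gen 10 (rule 26): 1001000010000

Answer: 1001000010000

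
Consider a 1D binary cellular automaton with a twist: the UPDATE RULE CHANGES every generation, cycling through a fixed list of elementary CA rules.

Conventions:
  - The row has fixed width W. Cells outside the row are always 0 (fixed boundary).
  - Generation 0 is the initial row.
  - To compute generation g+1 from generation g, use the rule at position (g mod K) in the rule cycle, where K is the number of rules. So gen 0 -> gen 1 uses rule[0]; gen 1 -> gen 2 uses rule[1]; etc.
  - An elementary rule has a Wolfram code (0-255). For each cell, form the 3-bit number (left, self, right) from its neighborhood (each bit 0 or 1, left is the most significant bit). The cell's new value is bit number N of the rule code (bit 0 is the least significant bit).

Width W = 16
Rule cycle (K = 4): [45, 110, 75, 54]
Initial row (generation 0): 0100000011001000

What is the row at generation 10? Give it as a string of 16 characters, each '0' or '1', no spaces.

Answer: 1111001111111111

Derivation:
Gen 0: 0100000011001000
Gen 1 (rule 45): 0101111010001011
Gen 2 (rule 110): 1111001110011111
Gen 3 (rule 75): 1001011010110001
Gen 4 (rule 54): 1111100111001011
Gen 5 (rule 45): 1000000100001110
Gen 6 (rule 110): 1000001100011010
Gen 7 (rule 75): 0011111101111000
Gen 8 (rule 54): 0100000010000100
Gen 9 (rule 45): 0101111010110101
Gen 10 (rule 110): 1111001111111111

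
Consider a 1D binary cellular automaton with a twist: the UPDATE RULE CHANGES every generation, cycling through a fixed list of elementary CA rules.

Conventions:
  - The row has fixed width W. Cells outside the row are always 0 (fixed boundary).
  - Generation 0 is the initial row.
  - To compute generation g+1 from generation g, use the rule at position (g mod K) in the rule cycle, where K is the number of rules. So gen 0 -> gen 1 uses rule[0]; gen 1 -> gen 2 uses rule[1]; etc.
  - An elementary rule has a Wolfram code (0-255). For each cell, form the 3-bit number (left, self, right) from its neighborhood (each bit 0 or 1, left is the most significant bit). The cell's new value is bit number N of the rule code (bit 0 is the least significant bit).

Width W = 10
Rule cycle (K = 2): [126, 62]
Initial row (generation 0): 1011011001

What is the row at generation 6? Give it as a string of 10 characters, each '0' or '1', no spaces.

Gen 0: 1011011001
Gen 1 (rule 126): 1111111111
Gen 2 (rule 62): 1000000000
Gen 3 (rule 126): 1100000000
Gen 4 (rule 62): 1010000000
Gen 5 (rule 126): 1111000000
Gen 6 (rule 62): 1000100000

Answer: 1000100000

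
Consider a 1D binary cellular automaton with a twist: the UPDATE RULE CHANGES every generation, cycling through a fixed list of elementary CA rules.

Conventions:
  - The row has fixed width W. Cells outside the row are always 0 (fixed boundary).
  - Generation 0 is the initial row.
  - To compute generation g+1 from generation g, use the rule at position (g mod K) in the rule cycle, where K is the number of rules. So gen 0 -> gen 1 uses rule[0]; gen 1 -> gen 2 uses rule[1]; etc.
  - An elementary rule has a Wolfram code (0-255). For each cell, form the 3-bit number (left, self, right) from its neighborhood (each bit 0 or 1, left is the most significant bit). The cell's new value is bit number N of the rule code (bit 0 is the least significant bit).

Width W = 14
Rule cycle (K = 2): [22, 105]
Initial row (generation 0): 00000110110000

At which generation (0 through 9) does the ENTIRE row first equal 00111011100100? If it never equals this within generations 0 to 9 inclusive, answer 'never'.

Answer: never

Derivation:
Gen 0: 00000110110000
Gen 1 (rule 22): 00001000001000
Gen 2 (rule 105): 11100011100011
Gen 3 (rule 22): 00010100010100
Gen 4 (rule 105): 11001001001001
Gen 5 (rule 22): 00111111111111
Gen 6 (rule 105): 10100000000001
Gen 7 (rule 22): 10110000000011
Gen 8 (rule 105): 01110111111011
Gen 9 (rule 22): 10000000000000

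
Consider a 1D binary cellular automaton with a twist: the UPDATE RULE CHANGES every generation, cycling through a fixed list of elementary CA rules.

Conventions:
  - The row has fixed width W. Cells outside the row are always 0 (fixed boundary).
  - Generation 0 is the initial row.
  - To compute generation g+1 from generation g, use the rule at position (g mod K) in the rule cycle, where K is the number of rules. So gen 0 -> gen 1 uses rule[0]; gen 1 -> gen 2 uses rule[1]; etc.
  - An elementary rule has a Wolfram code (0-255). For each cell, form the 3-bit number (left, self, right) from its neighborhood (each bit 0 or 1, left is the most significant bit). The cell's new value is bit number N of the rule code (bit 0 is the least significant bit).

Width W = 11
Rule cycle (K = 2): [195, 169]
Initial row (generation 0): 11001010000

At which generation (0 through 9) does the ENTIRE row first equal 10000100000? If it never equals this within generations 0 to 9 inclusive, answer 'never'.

Gen 0: 11001010000
Gen 1 (rule 195): 01010000111
Gen 2 (rule 169): 00100110110
Gen 3 (rule 195): 11001010010
Gen 4 (rule 169): 10000100000
Gen 5 (rule 195): 00111001111
Gen 6 (rule 169): 10110001110
Gen 7 (rule 195): 00010110110
Gen 8 (rule 169): 11001101100
Gen 9 (rule 195): 01010100101

Answer: 4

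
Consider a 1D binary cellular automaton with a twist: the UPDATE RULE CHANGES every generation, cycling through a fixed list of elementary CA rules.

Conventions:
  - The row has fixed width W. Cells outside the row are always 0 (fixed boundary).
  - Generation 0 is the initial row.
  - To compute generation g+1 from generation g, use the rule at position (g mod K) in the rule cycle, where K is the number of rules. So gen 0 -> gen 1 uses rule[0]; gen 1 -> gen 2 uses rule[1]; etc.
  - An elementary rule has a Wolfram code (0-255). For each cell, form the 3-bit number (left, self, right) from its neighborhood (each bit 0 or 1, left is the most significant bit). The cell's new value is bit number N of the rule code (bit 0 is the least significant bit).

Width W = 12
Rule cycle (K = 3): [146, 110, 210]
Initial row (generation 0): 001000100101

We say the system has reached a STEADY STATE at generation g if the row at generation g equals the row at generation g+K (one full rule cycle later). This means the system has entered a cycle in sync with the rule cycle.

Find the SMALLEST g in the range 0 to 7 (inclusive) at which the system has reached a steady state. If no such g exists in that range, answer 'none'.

Answer: none

Derivation:
Gen 0: 001000100101
Gen 1 (rule 146): 010101011000
Gen 2 (rule 110): 111111111000
Gen 3 (rule 210): 011111111100
Gen 4 (rule 146): 101111111010
Gen 5 (rule 110): 111000001110
Gen 6 (rule 210): 011100010111
Gen 7 (rule 146): 101010100010
Gen 8 (rule 110): 111111100110
Gen 9 (rule 210): 011111111011
Gen 10 (rule 146): 101111110000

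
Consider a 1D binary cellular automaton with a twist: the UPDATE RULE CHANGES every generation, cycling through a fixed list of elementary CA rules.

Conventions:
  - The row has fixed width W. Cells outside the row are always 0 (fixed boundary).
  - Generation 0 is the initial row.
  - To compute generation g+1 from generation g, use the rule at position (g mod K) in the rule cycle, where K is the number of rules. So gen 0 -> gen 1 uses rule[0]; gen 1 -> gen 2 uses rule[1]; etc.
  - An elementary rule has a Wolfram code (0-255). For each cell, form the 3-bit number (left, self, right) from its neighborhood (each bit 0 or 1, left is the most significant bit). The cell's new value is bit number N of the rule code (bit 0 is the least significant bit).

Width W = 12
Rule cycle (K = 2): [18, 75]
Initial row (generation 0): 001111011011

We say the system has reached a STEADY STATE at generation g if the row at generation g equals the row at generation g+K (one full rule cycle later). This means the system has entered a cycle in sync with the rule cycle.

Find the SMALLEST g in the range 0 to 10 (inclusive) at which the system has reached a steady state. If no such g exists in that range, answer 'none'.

Gen 0: 001111011011
Gen 1 (rule 18): 010000000000
Gen 2 (rule 75): 100111111111
Gen 3 (rule 18): 011000000000
Gen 4 (rule 75): 111011111111
Gen 5 (rule 18): 000000000000
Gen 6 (rule 75): 111111111111
Gen 7 (rule 18): 000000000000
Gen 8 (rule 75): 111111111111
Gen 9 (rule 18): 000000000000
Gen 10 (rule 75): 111111111111
Gen 11 (rule 18): 000000000000
Gen 12 (rule 75): 111111111111

Answer: 5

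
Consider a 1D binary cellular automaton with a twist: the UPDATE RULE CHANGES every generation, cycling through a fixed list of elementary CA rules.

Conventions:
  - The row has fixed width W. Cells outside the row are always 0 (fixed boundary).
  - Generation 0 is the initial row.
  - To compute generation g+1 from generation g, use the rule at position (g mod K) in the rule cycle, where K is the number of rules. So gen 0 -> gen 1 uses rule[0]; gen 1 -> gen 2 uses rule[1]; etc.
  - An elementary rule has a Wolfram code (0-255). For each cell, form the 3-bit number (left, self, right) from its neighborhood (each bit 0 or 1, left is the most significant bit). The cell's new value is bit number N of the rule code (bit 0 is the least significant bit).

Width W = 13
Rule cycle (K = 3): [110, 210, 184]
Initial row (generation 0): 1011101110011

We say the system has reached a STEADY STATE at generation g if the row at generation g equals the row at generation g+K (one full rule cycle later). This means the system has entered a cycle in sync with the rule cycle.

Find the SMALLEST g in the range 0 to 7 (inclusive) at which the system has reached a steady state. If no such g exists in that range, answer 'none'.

Gen 0: 1011101110011
Gen 1 (rule 110): 1110111010111
Gen 2 (rule 210): 0110011000011
Gen 3 (rule 184): 0101010100010
Gen 4 (rule 110): 1111111100110
Gen 5 (rule 210): 0111111111011
Gen 6 (rule 184): 0111111110110
Gen 7 (rule 110): 1100000011110
Gen 8 (rule 210): 0110000101111
Gen 9 (rule 184): 0101000011110
Gen 10 (rule 110): 1111000110010

Answer: none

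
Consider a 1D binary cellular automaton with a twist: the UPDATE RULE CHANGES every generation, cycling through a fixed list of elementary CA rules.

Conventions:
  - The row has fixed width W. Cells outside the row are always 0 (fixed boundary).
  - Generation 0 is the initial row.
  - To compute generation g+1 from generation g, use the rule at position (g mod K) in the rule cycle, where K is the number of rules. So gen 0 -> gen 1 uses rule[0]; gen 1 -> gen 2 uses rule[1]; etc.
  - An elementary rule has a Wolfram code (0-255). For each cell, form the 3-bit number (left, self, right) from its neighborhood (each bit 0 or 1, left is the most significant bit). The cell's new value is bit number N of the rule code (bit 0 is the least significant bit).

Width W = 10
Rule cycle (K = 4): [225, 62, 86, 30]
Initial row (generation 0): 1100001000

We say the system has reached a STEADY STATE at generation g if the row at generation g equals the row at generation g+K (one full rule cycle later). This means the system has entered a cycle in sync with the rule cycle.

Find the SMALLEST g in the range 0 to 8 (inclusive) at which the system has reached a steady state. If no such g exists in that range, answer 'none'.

Answer: none

Derivation:
Gen 0: 1100001000
Gen 1 (rule 225): 0101100011
Gen 2 (rule 62): 1111010110
Gen 3 (rule 86): 0001010011
Gen 4 (rule 30): 0011011110
Gen 5 (rule 225): 1001101110
Gen 6 (rule 62): 1111011001
Gen 7 (rule 86): 0001001111
Gen 8 (rule 30): 0011111000
Gen 9 (rule 225): 1001111011
Gen 10 (rule 62): 1111000110
Gen 11 (rule 86): 0001101011
Gen 12 (rule 30): 0011001010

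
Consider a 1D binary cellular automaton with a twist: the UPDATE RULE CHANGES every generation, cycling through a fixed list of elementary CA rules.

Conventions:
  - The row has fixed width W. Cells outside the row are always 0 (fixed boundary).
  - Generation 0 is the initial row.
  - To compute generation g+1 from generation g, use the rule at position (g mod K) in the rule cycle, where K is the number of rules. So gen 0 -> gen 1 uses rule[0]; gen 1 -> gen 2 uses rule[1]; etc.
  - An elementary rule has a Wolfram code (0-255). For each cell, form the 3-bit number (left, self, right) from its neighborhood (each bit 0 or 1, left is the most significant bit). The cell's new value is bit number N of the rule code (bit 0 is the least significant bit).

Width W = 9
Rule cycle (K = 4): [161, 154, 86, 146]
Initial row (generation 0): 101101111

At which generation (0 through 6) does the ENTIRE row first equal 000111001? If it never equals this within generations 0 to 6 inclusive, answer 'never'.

Gen 0: 101101111
Gen 1 (rule 161): 010010110
Gen 2 (rule 154): 101100101
Gen 3 (rule 86): 100111101
Gen 4 (rule 146): 011011000
Gen 5 (rule 161): 000100011
Gen 6 (rule 154): 001010110

Answer: never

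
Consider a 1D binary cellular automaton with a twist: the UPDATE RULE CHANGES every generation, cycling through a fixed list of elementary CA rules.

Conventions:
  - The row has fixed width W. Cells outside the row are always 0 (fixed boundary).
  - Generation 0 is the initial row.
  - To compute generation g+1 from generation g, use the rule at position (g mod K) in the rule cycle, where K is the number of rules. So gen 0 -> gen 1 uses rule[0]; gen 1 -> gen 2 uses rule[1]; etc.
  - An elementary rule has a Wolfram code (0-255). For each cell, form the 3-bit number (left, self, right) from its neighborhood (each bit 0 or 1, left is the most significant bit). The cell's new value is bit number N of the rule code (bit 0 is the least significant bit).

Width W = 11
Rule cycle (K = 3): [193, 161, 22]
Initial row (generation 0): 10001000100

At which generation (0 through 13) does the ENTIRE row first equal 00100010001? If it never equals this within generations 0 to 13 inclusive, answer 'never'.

Answer: 1

Derivation:
Gen 0: 10001000100
Gen 1 (rule 193): 00100010001
Gen 2 (rule 161): 10001000100
Gen 3 (rule 22): 11011101110
Gen 4 (rule 193): 01001100110
Gen 5 (rule 161): 00000000000
Gen 6 (rule 22): 00000000000
Gen 7 (rule 193): 11111111111
Gen 8 (rule 161): 01111111110
Gen 9 (rule 22): 10000000001
Gen 10 (rule 193): 00111111100
Gen 11 (rule 161): 10011111001
Gen 12 (rule 22): 11100000111
Gen 13 (rule 193): 01101110011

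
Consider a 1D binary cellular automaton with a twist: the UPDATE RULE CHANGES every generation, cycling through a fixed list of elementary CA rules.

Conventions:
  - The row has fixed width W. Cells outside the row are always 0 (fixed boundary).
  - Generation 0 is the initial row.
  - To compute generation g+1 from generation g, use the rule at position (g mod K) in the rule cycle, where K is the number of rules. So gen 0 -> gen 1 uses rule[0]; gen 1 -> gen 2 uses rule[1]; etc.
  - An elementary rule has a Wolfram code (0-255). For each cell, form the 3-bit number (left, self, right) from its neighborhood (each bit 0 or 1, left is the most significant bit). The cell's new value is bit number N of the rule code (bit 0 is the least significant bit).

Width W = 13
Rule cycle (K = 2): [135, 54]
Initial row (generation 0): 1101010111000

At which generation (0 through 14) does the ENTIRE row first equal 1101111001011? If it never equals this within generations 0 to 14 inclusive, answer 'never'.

Gen 0: 1101010111000
Gen 1 (rule 135): 0001010010011
Gen 2 (rule 54): 0011111111100
Gen 3 (rule 135): 1101111111001
Gen 4 (rule 54): 0010000000111
Gen 5 (rule 135): 1110111111010
Gen 6 (rule 54): 0001000000111
Gen 7 (rule 135): 1111011111010
Gen 8 (rule 54): 0000100000111
Gen 9 (rule 135): 1111101111010
Gen 10 (rule 54): 0000010000111
Gen 11 (rule 135): 1111110111010
Gen 12 (rule 54): 0000001000111
Gen 13 (rule 135): 1111111011010
Gen 14 (rule 54): 0000000100111

Answer: never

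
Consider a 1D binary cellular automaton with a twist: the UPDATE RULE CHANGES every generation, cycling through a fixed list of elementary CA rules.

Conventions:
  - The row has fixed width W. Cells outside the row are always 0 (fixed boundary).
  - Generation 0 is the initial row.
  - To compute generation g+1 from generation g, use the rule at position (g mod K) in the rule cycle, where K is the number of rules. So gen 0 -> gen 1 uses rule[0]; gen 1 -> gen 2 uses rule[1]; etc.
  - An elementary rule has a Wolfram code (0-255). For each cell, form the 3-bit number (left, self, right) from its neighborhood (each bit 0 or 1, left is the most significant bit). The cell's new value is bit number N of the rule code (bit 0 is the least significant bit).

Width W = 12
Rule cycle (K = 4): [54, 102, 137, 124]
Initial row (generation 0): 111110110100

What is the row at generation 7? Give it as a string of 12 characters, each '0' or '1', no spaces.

Answer: 000101001111

Derivation:
Gen 0: 111110110100
Gen 1 (rule 54): 000001001110
Gen 2 (rule 102): 000011010010
Gen 3 (rule 137): 111010000000
Gen 4 (rule 124): 101111000000
Gen 5 (rule 54): 110000100000
Gen 6 (rule 102): 010001100000
Gen 7 (rule 137): 000101001111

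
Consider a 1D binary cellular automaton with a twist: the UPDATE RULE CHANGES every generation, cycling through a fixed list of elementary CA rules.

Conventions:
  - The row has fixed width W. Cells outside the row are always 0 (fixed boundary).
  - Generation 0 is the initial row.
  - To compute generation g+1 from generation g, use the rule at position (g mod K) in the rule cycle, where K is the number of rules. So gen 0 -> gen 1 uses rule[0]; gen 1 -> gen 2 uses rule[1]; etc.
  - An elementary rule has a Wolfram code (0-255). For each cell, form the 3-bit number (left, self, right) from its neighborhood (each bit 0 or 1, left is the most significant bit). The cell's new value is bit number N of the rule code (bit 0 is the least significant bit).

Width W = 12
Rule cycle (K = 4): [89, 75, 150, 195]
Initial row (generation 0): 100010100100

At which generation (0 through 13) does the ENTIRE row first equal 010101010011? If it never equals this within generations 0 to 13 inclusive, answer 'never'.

Answer: never

Derivation:
Gen 0: 100010100100
Gen 1 (rule 89): 011000010011
Gen 2 (rule 75): 111011100111
Gen 3 (rule 150): 010001011010
Gen 4 (rule 195): 100110001000
Gen 5 (rule 89): 010111100111
Gen 6 (rule 75): 100100101101
Gen 7 (rule 150): 111111100001
Gen 8 (rule 195): 011111101110
Gen 9 (rule 89): 010000101011
Gen 10 (rule 75): 100111000011
Gen 11 (rule 150): 111010100100
Gen 12 (rule 195): 011000001001
Gen 13 (rule 89): 011111100100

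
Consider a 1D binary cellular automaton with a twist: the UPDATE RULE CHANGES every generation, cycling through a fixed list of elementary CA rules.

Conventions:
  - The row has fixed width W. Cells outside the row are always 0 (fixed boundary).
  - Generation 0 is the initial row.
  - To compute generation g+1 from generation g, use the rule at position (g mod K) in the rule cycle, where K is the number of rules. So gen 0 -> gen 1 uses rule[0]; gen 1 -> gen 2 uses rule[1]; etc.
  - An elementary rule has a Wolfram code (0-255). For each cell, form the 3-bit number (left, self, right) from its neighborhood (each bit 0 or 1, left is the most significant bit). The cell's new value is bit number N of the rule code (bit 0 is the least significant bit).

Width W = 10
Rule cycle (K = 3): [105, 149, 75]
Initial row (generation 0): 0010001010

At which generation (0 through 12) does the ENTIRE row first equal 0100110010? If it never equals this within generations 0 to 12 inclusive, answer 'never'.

Gen 0: 0010001010
Gen 1 (rule 105): 1000100100
Gen 2 (rule 149): 1110110111
Gen 3 (rule 75): 1010110101
Gen 4 (rule 105): 0101111010
Gen 5 (rule 149): 0100110011
Gen 6 (rule 75): 1001110111
Gen 7 (rule 105): 0001011101
Gen 8 (rule 149): 1101001001
Gen 9 (rule 75): 1100010010
Gen 10 (rule 105): 1101000000
Gen 11 (rule 149): 0001111111
Gen 12 (rule 75): 1111000001

Answer: never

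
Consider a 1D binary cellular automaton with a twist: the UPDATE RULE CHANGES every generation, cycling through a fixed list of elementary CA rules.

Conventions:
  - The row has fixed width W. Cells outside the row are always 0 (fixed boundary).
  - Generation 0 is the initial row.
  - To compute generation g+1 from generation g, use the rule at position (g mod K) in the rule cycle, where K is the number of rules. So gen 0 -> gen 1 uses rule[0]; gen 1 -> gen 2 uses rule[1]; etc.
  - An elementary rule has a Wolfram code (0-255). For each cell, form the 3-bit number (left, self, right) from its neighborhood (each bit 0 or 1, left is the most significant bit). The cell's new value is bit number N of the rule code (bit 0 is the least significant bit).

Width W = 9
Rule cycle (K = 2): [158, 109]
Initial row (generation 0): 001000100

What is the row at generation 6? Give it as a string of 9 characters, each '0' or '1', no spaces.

Gen 0: 001000100
Gen 1 (rule 158): 011101110
Gen 2 (rule 109): 010111010
Gen 3 (rule 158): 110110011
Gen 4 (rule 109): 111110011
Gen 5 (rule 158): 111101110
Gen 6 (rule 109): 100111010

Answer: 100111010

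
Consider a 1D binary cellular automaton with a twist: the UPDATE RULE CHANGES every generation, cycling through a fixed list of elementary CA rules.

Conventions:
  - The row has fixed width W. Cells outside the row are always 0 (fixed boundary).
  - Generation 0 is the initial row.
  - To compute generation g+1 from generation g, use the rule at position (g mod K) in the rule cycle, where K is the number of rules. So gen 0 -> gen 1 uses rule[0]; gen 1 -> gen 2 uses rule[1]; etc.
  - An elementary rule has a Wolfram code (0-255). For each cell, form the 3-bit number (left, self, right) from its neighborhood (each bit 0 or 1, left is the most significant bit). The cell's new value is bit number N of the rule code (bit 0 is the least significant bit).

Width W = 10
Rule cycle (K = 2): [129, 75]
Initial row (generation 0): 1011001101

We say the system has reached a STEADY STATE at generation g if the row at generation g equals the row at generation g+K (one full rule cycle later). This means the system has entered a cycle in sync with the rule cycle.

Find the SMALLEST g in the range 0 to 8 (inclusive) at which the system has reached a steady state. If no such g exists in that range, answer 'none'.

Gen 0: 1011001101
Gen 1 (rule 129): 0000000000
Gen 2 (rule 75): 1111111111
Gen 3 (rule 129): 0111111110
Gen 4 (rule 75): 1100000010
Gen 5 (rule 129): 0001111000
Gen 6 (rule 75): 1111001011
Gen 7 (rule 129): 0110000000
Gen 8 (rule 75): 1110111111
Gen 9 (rule 129): 0100011110
Gen 10 (rule 75): 1001110010

Answer: none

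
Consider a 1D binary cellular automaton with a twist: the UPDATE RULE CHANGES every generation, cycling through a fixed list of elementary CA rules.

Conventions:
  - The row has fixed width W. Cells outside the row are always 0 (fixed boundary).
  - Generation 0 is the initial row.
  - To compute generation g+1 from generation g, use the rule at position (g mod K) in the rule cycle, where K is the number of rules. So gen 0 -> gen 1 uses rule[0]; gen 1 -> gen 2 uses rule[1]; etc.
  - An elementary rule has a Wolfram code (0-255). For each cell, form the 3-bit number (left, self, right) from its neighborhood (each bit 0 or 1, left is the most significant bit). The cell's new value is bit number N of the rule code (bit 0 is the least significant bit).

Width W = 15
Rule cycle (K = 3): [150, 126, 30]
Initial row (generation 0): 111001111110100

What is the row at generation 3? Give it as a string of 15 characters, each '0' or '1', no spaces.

Answer: 100000011100000

Derivation:
Gen 0: 111001111110100
Gen 1 (rule 150): 010110111100110
Gen 2 (rule 126): 111111100111111
Gen 3 (rule 30): 100000011100000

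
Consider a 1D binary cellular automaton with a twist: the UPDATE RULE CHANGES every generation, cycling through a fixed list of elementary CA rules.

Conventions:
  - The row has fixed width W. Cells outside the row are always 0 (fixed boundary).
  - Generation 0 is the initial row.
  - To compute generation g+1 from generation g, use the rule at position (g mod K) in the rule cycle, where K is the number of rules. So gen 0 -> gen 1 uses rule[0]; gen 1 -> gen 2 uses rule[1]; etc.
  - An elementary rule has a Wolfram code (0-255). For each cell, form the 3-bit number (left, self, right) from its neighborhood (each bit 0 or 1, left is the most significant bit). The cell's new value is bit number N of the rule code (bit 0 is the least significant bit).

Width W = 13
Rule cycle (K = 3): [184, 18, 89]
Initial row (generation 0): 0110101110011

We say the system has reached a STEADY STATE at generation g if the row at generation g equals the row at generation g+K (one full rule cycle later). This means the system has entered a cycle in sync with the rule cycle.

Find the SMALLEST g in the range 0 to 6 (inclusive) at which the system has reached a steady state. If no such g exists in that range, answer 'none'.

Gen 0: 0110101110011
Gen 1 (rule 184): 0101011101010
Gen 2 (rule 18): 1000000000001
Gen 3 (rule 89): 0111111111100
Gen 4 (rule 184): 0111111111010
Gen 5 (rule 18): 1000000000001
Gen 6 (rule 89): 0111111111100
Gen 7 (rule 184): 0111111111010
Gen 8 (rule 18): 1000000000001
Gen 9 (rule 89): 0111111111100

Answer: 2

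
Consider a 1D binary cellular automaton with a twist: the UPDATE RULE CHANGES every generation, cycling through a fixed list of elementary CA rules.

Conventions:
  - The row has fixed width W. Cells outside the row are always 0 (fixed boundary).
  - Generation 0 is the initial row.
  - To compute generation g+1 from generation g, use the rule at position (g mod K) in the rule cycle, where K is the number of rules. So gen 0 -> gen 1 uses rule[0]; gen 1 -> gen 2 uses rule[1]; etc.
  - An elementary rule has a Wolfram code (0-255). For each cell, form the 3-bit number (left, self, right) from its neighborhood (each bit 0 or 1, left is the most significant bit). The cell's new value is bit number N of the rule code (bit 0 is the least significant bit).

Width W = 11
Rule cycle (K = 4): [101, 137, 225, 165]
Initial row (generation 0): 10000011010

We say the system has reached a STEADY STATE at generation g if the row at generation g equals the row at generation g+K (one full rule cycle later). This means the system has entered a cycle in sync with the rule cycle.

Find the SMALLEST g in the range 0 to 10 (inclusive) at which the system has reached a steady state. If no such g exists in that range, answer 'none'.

Gen 0: 10000011010
Gen 1 (rule 101): 10111001110
Gen 2 (rule 137): 00110001100
Gen 3 (rule 225): 10010100101
Gen 4 (rule 165): 10011100111
Gen 5 (rule 101): 10000100001
Gen 6 (rule 137): 00110001100
Gen 7 (rule 225): 10010100101
Gen 8 (rule 165): 10011100111
Gen 9 (rule 101): 10000100001
Gen 10 (rule 137): 00110001100
Gen 11 (rule 225): 10010100101
Gen 12 (rule 165): 10011100111
Gen 13 (rule 101): 10000100001
Gen 14 (rule 137): 00110001100

Answer: 2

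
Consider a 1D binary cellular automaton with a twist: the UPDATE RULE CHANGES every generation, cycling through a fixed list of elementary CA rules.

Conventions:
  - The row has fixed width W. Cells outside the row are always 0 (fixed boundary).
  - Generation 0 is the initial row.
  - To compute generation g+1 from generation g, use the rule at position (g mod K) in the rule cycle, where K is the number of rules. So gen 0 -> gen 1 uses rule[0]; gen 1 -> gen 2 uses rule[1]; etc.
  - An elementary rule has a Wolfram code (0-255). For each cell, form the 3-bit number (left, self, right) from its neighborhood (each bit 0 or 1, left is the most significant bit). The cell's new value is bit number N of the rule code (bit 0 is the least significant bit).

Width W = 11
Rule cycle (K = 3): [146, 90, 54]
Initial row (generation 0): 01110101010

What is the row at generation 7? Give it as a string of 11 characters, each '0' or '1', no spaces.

Gen 0: 01110101010
Gen 1 (rule 146): 10100000001
Gen 2 (rule 90): 00010000010
Gen 3 (rule 54): 00111000111
Gen 4 (rule 146): 01010101010
Gen 5 (rule 90): 10000000001
Gen 6 (rule 54): 11000000011
Gen 7 (rule 146): 00100000100

Answer: 00100000100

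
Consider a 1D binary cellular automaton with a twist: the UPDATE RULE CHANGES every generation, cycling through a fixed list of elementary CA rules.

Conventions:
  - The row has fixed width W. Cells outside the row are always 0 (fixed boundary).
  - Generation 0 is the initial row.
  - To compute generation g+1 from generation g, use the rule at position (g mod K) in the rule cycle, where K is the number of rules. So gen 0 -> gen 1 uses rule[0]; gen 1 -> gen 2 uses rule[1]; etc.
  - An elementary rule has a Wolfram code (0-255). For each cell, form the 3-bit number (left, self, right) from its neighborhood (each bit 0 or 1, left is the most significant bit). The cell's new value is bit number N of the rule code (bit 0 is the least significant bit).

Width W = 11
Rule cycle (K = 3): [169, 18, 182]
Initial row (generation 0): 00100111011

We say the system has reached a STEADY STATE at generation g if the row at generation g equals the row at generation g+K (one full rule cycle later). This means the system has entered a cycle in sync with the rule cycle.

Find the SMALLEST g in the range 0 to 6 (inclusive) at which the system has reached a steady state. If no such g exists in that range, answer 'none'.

Gen 0: 00100111011
Gen 1 (rule 169): 10000110110
Gen 2 (rule 18): 01001000001
Gen 3 (rule 182): 11111100011
Gen 4 (rule 169): 11111001010
Gen 5 (rule 18): 00000110001
Gen 6 (rule 182): 00001001011
Gen 7 (rule 169): 11100000110
Gen 8 (rule 18): 00010001001
Gen 9 (rule 182): 00111011111

Answer: none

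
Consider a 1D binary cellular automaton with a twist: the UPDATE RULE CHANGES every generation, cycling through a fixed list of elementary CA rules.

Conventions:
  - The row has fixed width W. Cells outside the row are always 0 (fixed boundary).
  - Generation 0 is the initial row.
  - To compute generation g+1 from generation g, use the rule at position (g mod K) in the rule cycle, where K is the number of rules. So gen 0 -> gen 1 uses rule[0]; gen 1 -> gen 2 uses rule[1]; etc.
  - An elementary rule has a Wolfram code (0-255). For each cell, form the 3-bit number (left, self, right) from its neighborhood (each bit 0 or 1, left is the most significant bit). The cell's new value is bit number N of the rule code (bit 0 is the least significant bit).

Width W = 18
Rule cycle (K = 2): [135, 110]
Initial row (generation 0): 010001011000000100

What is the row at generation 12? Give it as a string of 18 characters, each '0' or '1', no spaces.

Gen 0: 010001011000000100
Gen 1 (rule 135): 110111000011111101
Gen 2 (rule 110): 111101000110000111
Gen 3 (rule 135): 011001011000111010
Gen 4 (rule 110): 111011111001101110
Gen 5 (rule 135): 010001110010000100
Gen 6 (rule 110): 110011010110001100
Gen 7 (rule 135): 000100010000110001
Gen 8 (rule 110): 001100110001110011
Gen 9 (rule 135): 110001000110100100
Gen 10 (rule 110): 110011001111101100
Gen 11 (rule 135): 000100010111000001
Gen 12 (rule 110): 001100111101000011

Answer: 001100111101000011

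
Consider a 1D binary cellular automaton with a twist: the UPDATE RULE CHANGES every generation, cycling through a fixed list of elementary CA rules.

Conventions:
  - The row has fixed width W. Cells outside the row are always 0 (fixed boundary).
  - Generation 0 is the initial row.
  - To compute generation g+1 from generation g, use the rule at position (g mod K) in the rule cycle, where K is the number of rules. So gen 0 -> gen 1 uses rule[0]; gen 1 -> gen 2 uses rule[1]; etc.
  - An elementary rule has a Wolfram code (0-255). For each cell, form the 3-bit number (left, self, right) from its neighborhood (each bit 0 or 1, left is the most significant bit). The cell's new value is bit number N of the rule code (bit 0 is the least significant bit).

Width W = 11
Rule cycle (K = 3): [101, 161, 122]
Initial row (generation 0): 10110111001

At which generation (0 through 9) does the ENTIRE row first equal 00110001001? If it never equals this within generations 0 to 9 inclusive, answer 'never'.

Gen 0: 10110111001
Gen 1 (rule 101): 11011001001
Gen 2 (rule 161): 00100000000
Gen 3 (rule 122): 01010000000
Gen 4 (rule 101): 01110111111
Gen 5 (rule 161): 00101011110
Gen 6 (rule 122): 01010110011
Gen 7 (rule 101): 01111010001
Gen 8 (rule 161): 00110100100
Gen 9 (rule 122): 01111011010

Answer: never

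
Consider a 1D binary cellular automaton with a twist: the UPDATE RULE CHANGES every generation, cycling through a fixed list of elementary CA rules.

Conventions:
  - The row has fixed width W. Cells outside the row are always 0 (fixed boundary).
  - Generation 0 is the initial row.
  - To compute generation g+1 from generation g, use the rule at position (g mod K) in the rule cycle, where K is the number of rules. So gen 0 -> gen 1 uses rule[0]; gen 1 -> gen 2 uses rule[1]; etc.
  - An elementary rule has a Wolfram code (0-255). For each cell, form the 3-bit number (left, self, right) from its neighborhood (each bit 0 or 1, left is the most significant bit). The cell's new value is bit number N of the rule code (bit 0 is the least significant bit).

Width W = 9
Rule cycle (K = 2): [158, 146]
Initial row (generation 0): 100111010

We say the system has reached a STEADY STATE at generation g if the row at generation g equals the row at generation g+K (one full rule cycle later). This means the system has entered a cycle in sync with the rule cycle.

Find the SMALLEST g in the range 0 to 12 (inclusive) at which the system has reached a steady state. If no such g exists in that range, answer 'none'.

Answer: 6

Derivation:
Gen 0: 100111010
Gen 1 (rule 158): 111110011
Gen 2 (rule 146): 011101100
Gen 3 (rule 158): 111001010
Gen 4 (rule 146): 010110001
Gen 5 (rule 158): 110101011
Gen 6 (rule 146): 000000000
Gen 7 (rule 158): 000000000
Gen 8 (rule 146): 000000000
Gen 9 (rule 158): 000000000
Gen 10 (rule 146): 000000000
Gen 11 (rule 158): 000000000
Gen 12 (rule 146): 000000000
Gen 13 (rule 158): 000000000
Gen 14 (rule 146): 000000000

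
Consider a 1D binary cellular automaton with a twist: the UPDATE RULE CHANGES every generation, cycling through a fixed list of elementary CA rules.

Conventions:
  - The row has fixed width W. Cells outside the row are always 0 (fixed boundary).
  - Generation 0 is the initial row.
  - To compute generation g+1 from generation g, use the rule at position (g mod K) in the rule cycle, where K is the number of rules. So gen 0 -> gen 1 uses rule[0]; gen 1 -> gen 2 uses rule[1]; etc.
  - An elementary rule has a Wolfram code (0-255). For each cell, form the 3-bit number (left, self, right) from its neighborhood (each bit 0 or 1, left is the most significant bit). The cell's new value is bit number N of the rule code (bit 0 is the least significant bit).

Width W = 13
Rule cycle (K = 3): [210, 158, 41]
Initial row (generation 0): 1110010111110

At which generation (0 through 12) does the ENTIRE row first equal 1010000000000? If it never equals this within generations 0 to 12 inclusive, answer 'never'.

Answer: 9

Derivation:
Gen 0: 1110010111110
Gen 1 (rule 210): 0111100011111
Gen 2 (rule 158): 1111010111110
Gen 3 (rule 41): 1000101100000
Gen 4 (rule 210): 0101000110000
Gen 5 (rule 158): 1101101101000
Gen 6 (rule 41): 1011011010011
Gen 7 (rule 210): 0001001001101
Gen 8 (rule 158): 0011111111001
Gen 9 (rule 41): 1010000000000
Gen 10 (rule 210): 0001000000000
Gen 11 (rule 158): 0011100000000
Gen 12 (rule 41): 1010001111111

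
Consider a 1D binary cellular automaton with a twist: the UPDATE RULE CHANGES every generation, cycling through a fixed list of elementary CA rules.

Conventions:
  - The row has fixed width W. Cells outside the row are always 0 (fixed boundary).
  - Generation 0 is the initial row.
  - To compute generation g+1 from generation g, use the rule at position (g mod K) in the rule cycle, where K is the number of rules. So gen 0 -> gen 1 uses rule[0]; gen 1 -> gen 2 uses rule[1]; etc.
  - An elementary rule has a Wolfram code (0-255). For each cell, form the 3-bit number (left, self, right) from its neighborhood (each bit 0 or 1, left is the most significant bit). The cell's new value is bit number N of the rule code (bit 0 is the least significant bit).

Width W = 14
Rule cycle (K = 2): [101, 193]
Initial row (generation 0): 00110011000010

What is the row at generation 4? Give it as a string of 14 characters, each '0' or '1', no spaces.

Answer: 01110000100001

Derivation:
Gen 0: 00110011000010
Gen 1 (rule 101): 10010001011010
Gen 2 (rule 193): 00000100001000
Gen 3 (rule 101): 11110101101011
Gen 4 (rule 193): 01110000100001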